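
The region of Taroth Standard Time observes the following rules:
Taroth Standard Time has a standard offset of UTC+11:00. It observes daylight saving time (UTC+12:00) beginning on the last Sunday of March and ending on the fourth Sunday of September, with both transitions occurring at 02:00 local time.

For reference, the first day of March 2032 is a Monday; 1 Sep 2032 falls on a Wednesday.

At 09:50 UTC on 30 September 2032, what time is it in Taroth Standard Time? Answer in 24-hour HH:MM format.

20:50

1 March 2032 is a Monday, so Sundays fall on 7, 14, 21, 28; the last is March 28.
1 September 2032 is a Wednesday, so the first Sunday is September 5 and the fourth is September 26.
At the standard offset (UTC+11:00), 09:50 UTC + 11h = 20:50 Taroth Standard Time standard time.
The standard-time date in Taroth Standard Time, 30 September 2032, does not fall between 28 March and 26 September, so daylight saving is not in effect and Taroth Standard Time is at UTC+11:00.
09:50 UTC + 11h = 20:50 local.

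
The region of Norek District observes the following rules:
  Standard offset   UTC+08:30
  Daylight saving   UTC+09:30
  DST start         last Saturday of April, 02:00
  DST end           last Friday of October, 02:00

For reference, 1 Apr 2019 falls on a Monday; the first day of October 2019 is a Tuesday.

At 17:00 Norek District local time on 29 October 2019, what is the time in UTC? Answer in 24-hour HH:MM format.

1 April 2019 is a Monday, so Saturdays fall on 6, 13, 20, 27; the last is April 27.
1 October 2019 is a Tuesday, so Fridays fall on 4, 11, 18, 25; the last is October 25.
Daylight saving runs 27 April – 25 October; 29 October 2019 is outside that window, so Norek District is on standard time at UTC+08:30.
17:00 local − 8h30m = 08:30 UTC.

08:30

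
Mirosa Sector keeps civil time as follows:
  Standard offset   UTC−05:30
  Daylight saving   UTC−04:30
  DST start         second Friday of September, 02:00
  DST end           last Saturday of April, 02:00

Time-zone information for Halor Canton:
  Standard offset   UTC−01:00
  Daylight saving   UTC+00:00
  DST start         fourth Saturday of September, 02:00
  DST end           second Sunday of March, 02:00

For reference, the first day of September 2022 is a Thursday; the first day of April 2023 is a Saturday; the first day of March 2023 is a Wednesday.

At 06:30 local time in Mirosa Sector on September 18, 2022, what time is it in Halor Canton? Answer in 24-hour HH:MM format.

1 September 2022 is a Thursday, so the first Friday is September 2 and the second is September 9.
1 April 2023 is a Saturday, so Saturdays fall on 1, 8, 15, 22, 29; the last is April 29.
September 18, 2022 falls between 9 September 2022 and 29 April 2023, so daylight saving is in effect and Mirosa Sector is at UTC−04:30.
06:30 Mirosa Sector + 4h30m = 11:00 UTC.
1 September 2022 is a Thursday, so the first Saturday is September 3 and the fourth is September 24.
1 March 2023 is a Wednesday, so the first Sunday is March 5 and the second is March 12.
At the standard offset (UTC−01:00), 11:00 UTC − 1h = 10:00 Halor Canton standard time.
The standard-time date in Halor Canton, September 18, 2022, is outside the daylight-saving period (24 September 2022 – 12 March 2023), so Halor Canton is on standard time, UTC−01:00.
11:00 UTC − 1h = 10:00 Halor Canton.

10:00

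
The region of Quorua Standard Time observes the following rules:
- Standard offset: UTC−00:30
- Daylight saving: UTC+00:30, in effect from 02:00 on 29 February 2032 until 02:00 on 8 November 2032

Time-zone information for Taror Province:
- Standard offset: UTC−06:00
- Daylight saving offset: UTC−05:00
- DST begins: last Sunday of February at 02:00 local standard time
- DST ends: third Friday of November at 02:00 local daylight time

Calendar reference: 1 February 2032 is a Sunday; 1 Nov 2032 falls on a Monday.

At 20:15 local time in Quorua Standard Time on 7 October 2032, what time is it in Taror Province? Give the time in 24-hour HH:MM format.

14:45

Daylight saving runs 29 February – 8 November; 7 October 2032 is inside that window, so Quorua Standard Time is at UTC+00:30.
20:15 Quorua Standard Time − 0h30m = 19:45 UTC.
1 February 2032 is a Sunday, so Sundays fall on 1, 8, 15, 22, 29; the last is February 29.
1 November 2032 is a Monday, so the first Friday is November 5 and the third is November 19.
At the standard offset (UTC−06:00), 19:45 UTC − 6h = 13:45 Taror Province standard time.
The standard-time date in Taror Province, 7 October 2032, falls between 29 February and 19 November, so daylight saving is in effect and Taror Province is at UTC−05:00.
19:45 UTC − 5h = 14:45 Taror Province.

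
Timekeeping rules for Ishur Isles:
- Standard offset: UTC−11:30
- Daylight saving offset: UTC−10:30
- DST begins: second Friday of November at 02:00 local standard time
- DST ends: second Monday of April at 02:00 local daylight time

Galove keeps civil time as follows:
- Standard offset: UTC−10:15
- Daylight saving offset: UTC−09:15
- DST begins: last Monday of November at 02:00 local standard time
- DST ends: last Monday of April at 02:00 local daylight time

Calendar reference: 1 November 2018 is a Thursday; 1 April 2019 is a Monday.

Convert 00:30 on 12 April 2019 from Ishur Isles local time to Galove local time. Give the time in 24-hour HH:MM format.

02:45

1 November 2018 is a Thursday, so the first Friday is November 2 and the second is November 9.
1 April 2019 is a Monday, so the first Monday is April 1 and the second is April 8.
12 April 2019 is outside the daylight-saving period (9 November 2018 – 8 April 2019), so Ishur Isles is on standard time, UTC−11:30.
00:30 Ishur Isles + 11h30m = 12:00 UTC.
1 November 2018 is a Thursday, so Mondays fall on 5, 12, 19, 26; the last is November 26.
1 April 2019 is a Monday, so Mondays fall on 1, 8, 15, 22, 29; the last is April 29.
At the standard offset (UTC−10:15), 12:00 UTC − 10h15m = 01:45 Galove standard time.
The standard-time date in Galove, 12 April 2019, falls between 26 November 2018 and 29 April 2019, so daylight saving is in effect and Galove is at UTC−09:15.
12:00 UTC − 9h15m = 02:45 Galove.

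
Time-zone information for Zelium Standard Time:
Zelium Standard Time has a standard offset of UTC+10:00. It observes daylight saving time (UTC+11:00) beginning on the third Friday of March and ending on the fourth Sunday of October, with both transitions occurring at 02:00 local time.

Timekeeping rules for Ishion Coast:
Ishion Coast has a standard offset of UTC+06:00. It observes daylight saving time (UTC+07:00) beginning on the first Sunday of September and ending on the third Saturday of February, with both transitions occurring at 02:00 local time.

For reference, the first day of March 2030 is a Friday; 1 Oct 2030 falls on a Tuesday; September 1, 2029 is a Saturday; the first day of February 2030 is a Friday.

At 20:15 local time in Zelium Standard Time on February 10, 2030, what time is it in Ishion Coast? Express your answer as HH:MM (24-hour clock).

1 March 2030 is a Friday, so the first Friday is March 1 and the third is March 15.
1 October 2030 is a Tuesday, so the first Sunday is October 6 and the fourth is October 27.
February 10, 2030 is outside the daylight-saving period (15 March – 27 October), so Zelium Standard Time is on standard time, UTC+10:00.
20:15 Zelium Standard Time − 10h = 10:15 UTC.
1 September 2029 is a Saturday, so the first Sunday is September 2.
1 February 2030 is a Friday, so the first Saturday is February 2 and the third is February 16.
At the standard offset (UTC+06:00), 10:15 UTC + 6h = 16:15 Ishion Coast standard time.
The standard-time date in Ishion Coast, February 10, 2030, falls between 2 September 2029 and 16 February 2030, so daylight saving is in effect and Ishion Coast is at UTC+07:00.
10:15 UTC + 7h = 17:15 Ishion Coast.

17:15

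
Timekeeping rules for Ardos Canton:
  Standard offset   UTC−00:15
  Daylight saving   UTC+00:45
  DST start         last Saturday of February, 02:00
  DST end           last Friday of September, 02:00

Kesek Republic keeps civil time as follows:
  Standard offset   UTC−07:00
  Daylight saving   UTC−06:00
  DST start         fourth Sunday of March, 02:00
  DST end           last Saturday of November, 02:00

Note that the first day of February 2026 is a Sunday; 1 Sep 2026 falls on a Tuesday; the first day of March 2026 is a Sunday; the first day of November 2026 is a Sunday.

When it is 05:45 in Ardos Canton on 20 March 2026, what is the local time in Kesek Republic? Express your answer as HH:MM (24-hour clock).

1 February 2026 is a Sunday, so Saturdays fall on 7, 14, 21, 28; the last is February 28.
1 September 2026 is a Tuesday, so Fridays fall on 4, 11, 18, 25; the last is September 25.
20 March 2026 lies within the daylight-saving period (28 February – 25 September), so Ardos Canton is on daylight time, UTC+00:45.
05:45 Ardos Canton − 0h45m = 05:00 UTC.
1 March 2026 is a Sunday, so the first Sunday is March 1 and the fourth is March 22.
1 November 2026 is a Sunday, so Saturdays fall on 7, 14, 21, 28; the last is November 28.
At the standard offset (UTC−07:00), 05:00 UTC − 7h = 22:00 Kesek Republic standard time (rolling into the previous day, 19 March 2026).
The standard-time date in Kesek Republic, 19 March 2026, is outside the daylight-saving period (22 March – 28 November), so Kesek Republic is on standard time, UTC−07:00.
05:00 UTC − 7h = 22:00 Kesek Republic (rolling into the previous day, 19 March 2026).

22:00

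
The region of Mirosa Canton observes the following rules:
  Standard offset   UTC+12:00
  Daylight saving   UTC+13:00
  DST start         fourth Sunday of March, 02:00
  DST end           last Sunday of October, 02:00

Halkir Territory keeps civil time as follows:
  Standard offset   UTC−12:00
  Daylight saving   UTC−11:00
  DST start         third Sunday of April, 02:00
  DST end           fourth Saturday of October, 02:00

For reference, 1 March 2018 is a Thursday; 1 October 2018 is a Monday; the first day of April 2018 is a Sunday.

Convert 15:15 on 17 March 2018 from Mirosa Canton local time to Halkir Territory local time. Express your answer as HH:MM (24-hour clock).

1 March 2018 is a Thursday, so the first Sunday is March 4 and the fourth is March 25.
1 October 2018 is a Monday, so Sundays fall on 7, 14, 21, 28; the last is October 28.
17 March 2018 does not fall between 25 March and 28 October, so daylight saving is not in effect and Mirosa Canton is at UTC+12:00.
15:15 Mirosa Canton − 12h = 03:15 UTC.
1 April 2018 is a Sunday, so the first Sunday is April 1 and the third is April 15.
1 October 2018 is a Monday, so the first Saturday is October 6 and the fourth is October 27.
At the standard offset (UTC−12:00), 03:15 UTC − 12h = 15:15 Halkir Territory standard time (rolling into the previous day, 16 March 2018).
The standard-time date in Halkir Territory, 16 March 2018, is outside the daylight-saving period (15 April – 27 October), so Halkir Territory is on standard time, UTC−12:00.
03:15 UTC − 12h = 15:15 Halkir Territory (rolling into the previous day, 16 March 2018).

15:15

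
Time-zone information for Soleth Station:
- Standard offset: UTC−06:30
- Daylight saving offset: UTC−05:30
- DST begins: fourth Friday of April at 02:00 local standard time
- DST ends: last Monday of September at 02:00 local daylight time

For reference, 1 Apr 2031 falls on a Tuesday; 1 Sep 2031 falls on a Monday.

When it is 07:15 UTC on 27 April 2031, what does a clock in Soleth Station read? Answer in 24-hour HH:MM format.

1 April 2031 is a Tuesday, so the first Friday is April 4 and the fourth is April 25.
1 September 2031 is a Monday, so Mondays fall on 1, 8, 15, 22, 29; the last is September 29.
At the standard offset (UTC−06:30), 07:15 UTC − 6h30m = 00:45 Soleth Station standard time.
The standard-time date in Soleth Station, 27 April 2031, lies within the daylight-saving period (25 April – 29 September), so Soleth Station is on daylight time, UTC−05:30.
07:15 UTC − 5h30m = 01:45 local.

01:45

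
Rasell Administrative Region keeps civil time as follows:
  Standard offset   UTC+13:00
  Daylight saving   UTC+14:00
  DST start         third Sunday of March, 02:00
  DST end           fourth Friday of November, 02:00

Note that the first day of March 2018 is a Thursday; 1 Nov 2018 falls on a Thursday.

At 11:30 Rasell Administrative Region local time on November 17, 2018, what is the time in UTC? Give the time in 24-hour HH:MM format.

1 March 2018 is a Thursday, so the first Sunday is March 4 and the third is March 18.
1 November 2018 is a Thursday, so the first Friday is November 2 and the fourth is November 23.
Daylight saving runs 18 March – 23 November; November 17, 2018 is inside that window, so Rasell Administrative Region is at UTC+14:00.
11:30 local − 14h = 21:30 UTC (rolling into the previous day, 16 November 2018).

21:30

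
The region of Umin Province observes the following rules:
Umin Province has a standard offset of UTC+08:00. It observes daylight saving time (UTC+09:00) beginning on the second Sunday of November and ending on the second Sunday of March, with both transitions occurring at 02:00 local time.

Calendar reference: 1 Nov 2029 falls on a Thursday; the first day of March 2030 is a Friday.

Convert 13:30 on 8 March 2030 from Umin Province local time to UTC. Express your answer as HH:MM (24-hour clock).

1 November 2029 is a Thursday, so the first Sunday is November 4 and the second is November 11.
1 March 2030 is a Friday, so the first Sunday is March 3 and the second is March 10.
8 March 2030 lies within the daylight-saving period (11 November 2029 – 10 March 2030), so Umin Province is on daylight time, UTC+09:00.
13:30 local − 9h = 04:30 UTC.

04:30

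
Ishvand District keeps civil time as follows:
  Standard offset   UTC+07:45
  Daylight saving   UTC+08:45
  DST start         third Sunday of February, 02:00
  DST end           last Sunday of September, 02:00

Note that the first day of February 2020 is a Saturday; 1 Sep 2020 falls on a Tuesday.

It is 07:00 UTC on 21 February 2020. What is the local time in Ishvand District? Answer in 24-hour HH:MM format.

1 February 2020 is a Saturday, so the first Sunday is February 2 and the third is February 16.
1 September 2020 is a Tuesday, so Sundays fall on 6, 13, 20, 27; the last is September 27.
At the standard offset (UTC+07:45), 07:00 UTC + 7h45m = 14:45 Ishvand District standard time.
The standard-time date in Ishvand District, 21 February 2020, falls between 16 February and 27 September, so daylight saving is in effect and Ishvand District is at UTC+08:45.
07:00 UTC + 8h45m = 15:45 local.

15:45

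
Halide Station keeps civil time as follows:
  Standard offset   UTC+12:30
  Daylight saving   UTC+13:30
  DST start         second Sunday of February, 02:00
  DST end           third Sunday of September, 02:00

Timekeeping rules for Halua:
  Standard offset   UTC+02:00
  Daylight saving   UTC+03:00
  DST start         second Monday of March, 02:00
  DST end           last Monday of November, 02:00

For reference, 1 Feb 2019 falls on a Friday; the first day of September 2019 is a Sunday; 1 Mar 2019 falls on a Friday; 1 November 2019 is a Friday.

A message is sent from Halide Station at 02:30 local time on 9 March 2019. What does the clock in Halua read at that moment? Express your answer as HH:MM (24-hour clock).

1 February 2019 is a Friday, so the first Sunday is February 3 and the second is February 10.
1 September 2019 is a Sunday, so the first Sunday is September 1 and the third is September 15.
9 March 2019 lies within the daylight-saving period (10 February – 15 September), so Halide Station is on daylight time, UTC+13:30.
02:30 Halide Station − 13h30m = 13:00 UTC (rolling into the previous day, 8 March 2019).
1 March 2019 is a Friday, so the first Monday is March 4 and the second is March 11.
1 November 2019 is a Friday, so Mondays fall on 4, 11, 18, 25; the last is November 25.
At the standard offset (UTC+02:00), 13:00 UTC + 2h = 15:00 Halua standard time.
The standard-time date in Halua, 8 March 2019, does not fall between 11 March and 25 November, so daylight saving is not in effect and Halua is at UTC+02:00.
13:00 UTC + 2h = 15:00 Halua.

15:00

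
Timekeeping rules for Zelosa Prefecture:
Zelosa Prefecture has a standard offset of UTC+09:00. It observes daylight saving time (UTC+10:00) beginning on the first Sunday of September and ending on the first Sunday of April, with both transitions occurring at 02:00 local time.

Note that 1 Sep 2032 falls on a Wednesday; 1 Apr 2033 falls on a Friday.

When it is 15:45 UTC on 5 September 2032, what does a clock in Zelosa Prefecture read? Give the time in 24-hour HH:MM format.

1 September 2032 is a Wednesday, so the first Sunday is September 5.
1 April 2033 is a Friday, so the first Sunday is April 3.
At the standard offset (UTC+09:00), 15:45 UTC + 9h = 00:45 Zelosa Prefecture standard time (rolling into the next day, 6 September 2032).
Daylight saving runs 5 September 2032 – 3 April 2033; the standard-time date in Zelosa Prefecture, 6 September 2032, is inside that window, so Zelosa Prefecture is at UTC+10:00.
15:45 UTC + 10h = 01:45 local (rolling into the next day, 6 September 2032).

01:45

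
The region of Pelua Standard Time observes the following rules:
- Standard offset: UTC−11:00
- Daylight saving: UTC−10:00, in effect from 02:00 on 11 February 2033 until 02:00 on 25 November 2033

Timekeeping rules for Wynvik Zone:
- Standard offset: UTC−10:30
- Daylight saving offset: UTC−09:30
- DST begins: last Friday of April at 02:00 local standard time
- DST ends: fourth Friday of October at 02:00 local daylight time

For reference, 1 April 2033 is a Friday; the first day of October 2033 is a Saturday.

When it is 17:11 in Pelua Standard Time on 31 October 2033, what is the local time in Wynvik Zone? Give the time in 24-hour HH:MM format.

16:41

31 October 2033 falls between 11 February and 25 November, so daylight saving is in effect and Pelua Standard Time is at UTC−10:00.
17:11 Pelua Standard Time + 10h = 03:11 UTC (rolling into the next day, 1 November 2033).
1 April 2033 is a Friday, so Fridays fall on 1, 8, 15, 22, 29; the last is April 29.
1 October 2033 is a Saturday, so the first Friday is October 7 and the fourth is October 28.
At the standard offset (UTC−10:30), 03:11 UTC − 10h30m = 16:41 Wynvik Zone standard time (rolling into the previous day, 31 October 2033).
The standard-time date in Wynvik Zone, 31 October 2033, is outside the daylight-saving period (29 April – 28 October), so Wynvik Zone is on standard time, UTC−10:30.
03:11 UTC − 10h30m = 16:41 Wynvik Zone (rolling into the previous day, 31 October 2033).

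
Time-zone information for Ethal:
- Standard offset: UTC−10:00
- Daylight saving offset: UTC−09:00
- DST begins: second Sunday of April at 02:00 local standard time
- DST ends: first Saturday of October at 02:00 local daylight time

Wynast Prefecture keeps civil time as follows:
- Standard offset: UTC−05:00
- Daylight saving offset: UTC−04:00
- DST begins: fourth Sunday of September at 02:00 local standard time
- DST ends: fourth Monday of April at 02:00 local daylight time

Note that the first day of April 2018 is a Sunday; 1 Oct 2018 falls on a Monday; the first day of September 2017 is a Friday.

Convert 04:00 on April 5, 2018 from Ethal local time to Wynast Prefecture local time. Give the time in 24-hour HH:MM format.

10:00

1 April 2018 is a Sunday, so the first Sunday is April 1 and the second is April 8.
1 October 2018 is a Monday, so the first Saturday is October 6.
Daylight saving runs 8 April – 6 October; April 5, 2018 is outside that window, so Ethal is on standard time at UTC−10:00.
04:00 Ethal + 10h = 14:00 UTC.
1 September 2017 is a Friday, so the first Sunday is September 3 and the fourth is September 24.
1 April 2018 is a Sunday, so the first Monday is April 2 and the fourth is April 23.
At the standard offset (UTC−05:00), 14:00 UTC − 5h = 09:00 Wynast Prefecture standard time.
Daylight saving runs 24 September 2017 – 23 April 2018; the standard-time date in Wynast Prefecture, April 5, 2018, is inside that window, so Wynast Prefecture is at UTC−04:00.
14:00 UTC − 4h = 10:00 Wynast Prefecture.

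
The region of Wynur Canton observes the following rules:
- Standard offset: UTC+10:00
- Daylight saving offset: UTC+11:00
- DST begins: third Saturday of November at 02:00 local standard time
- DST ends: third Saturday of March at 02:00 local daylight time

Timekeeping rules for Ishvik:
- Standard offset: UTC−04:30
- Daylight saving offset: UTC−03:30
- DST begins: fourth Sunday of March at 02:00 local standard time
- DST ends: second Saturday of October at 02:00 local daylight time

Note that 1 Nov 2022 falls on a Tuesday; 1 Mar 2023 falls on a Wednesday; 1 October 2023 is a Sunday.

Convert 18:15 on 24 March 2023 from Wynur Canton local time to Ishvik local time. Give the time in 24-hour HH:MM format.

1 November 2022 is a Tuesday, so the first Saturday is November 5 and the third is November 19.
1 March 2023 is a Wednesday, so the first Saturday is March 4 and the third is March 18.
Daylight saving runs 19 November 2022 – 18 March 2023; 24 March 2023 is outside that window, so Wynur Canton is on standard time at UTC+10:00.
18:15 Wynur Canton − 10h = 08:15 UTC.
1 March 2023 is a Wednesday, so the first Sunday is March 5 and the fourth is March 26.
1 October 2023 is a Sunday, so the first Saturday is October 7 and the second is October 14.
At the standard offset (UTC−04:30), 08:15 UTC − 4h30m = 03:45 Ishvik standard time.
The standard-time date in Ishvik, 24 March 2023, is outside the daylight-saving period (26 March – 14 October), so Ishvik is on standard time, UTC−04:30.
08:15 UTC − 4h30m = 03:45 Ishvik.

03:45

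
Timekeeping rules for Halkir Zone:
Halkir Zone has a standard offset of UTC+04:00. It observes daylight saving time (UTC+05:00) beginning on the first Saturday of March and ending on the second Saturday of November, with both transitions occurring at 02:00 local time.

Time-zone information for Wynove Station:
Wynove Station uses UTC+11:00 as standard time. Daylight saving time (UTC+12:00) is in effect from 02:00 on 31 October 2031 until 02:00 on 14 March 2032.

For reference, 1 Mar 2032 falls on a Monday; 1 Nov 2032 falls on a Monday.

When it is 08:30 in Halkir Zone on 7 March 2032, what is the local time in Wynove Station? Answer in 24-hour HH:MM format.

1 March 2032 is a Monday, so the first Saturday is March 6.
1 November 2032 is a Monday, so the first Saturday is November 6 and the second is November 13.
Daylight saving runs 6 March – 13 November; 7 March 2032 is inside that window, so Halkir Zone is at UTC+05:00.
08:30 Halkir Zone − 5h = 03:30 UTC.
At the standard offset (UTC+11:00), 03:30 UTC + 11h = 14:30 Wynove Station standard time.
The standard-time date in Wynove Station, 7 March 2032, lies within the daylight-saving period (31 October 2031 – 14 March 2032), so Wynove Station is on daylight time, UTC+12:00.
03:30 UTC + 12h = 15:30 Wynove Station.

15:30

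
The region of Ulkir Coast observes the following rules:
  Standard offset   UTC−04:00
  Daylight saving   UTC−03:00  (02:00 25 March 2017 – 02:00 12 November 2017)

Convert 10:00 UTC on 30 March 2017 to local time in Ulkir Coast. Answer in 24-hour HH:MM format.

07:00

At the standard offset (UTC−04:00), 10:00 UTC − 4h = 06:00 Ulkir Coast standard time.
The standard-time date in Ulkir Coast, 30 March 2017, falls between 25 March and 12 November, so daylight saving is in effect and Ulkir Coast is at UTC−03:00.
10:00 UTC − 3h = 07:00 local.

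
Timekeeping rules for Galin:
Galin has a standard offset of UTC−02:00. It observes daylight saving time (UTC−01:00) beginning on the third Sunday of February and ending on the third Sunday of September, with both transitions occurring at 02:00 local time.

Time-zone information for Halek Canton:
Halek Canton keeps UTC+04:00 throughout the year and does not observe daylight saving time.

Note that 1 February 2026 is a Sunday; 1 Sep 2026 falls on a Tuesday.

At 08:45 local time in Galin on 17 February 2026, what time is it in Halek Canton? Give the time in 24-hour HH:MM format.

13:45

1 February 2026 is a Sunday, so the first Sunday is February 1 and the third is February 15.
1 September 2026 is a Tuesday, so the first Sunday is September 6 and the third is September 20.
17 February 2026 lies within the daylight-saving period (15 February – 20 September), so Galin is on daylight time, UTC−01:00.
08:45 Galin + 1h = 09:45 UTC.
Halek Canton has no daylight saving, so its offset is UTC+04:00 year-round.
09:45 UTC + 4h = 13:45 Halek Canton.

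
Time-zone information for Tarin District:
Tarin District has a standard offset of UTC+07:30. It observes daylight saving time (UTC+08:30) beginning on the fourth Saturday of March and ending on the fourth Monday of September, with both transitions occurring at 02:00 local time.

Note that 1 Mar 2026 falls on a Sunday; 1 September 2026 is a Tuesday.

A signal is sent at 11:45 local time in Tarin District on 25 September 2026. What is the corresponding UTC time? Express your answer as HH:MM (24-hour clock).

03:15

1 March 2026 is a Sunday, so the first Saturday is March 7 and the fourth is March 28.
1 September 2026 is a Tuesday, so the first Monday is September 7 and the fourth is September 28.
25 September 2026 falls between 28 March and 28 September, so daylight saving is in effect and Tarin District is at UTC+08:30.
11:45 local − 8h30m = 03:15 UTC.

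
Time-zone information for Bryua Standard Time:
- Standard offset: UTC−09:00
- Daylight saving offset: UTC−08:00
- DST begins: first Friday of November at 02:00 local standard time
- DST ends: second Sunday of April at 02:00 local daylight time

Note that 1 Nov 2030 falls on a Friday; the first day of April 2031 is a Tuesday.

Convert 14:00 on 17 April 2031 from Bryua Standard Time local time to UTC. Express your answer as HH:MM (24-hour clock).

1 November 2030 is a Friday, so the first Friday is November 1.
1 April 2031 is a Tuesday, so the first Sunday is April 6 and the second is April 13.
17 April 2031 does not fall between 1 November 2030 and 13 April 2031, so daylight saving is not in effect and Bryua Standard Time is at UTC−09:00.
14:00 local + 9h = 23:00 UTC.

23:00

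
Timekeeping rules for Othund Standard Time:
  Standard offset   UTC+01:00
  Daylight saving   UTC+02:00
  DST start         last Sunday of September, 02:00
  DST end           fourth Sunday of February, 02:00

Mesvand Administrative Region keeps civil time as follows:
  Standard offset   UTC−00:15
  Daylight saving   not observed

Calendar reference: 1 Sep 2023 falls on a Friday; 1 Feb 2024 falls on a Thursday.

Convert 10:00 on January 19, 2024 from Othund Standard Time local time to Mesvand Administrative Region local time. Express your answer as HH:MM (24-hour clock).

07:45

1 September 2023 is a Friday, so Sundays fall on 3, 10, 17, 24; the last is September 24.
1 February 2024 is a Thursday, so the first Sunday is February 4 and the fourth is February 25.
January 19, 2024 lies within the daylight-saving period (24 September 2023 – 25 February 2024), so Othund Standard Time is on daylight time, UTC+02:00.
10:00 Othund Standard Time − 2h = 08:00 UTC.
Mesvand Administrative Region stays on UTC−00:15 all year.
08:00 UTC − 0h15m = 07:45 Mesvand Administrative Region.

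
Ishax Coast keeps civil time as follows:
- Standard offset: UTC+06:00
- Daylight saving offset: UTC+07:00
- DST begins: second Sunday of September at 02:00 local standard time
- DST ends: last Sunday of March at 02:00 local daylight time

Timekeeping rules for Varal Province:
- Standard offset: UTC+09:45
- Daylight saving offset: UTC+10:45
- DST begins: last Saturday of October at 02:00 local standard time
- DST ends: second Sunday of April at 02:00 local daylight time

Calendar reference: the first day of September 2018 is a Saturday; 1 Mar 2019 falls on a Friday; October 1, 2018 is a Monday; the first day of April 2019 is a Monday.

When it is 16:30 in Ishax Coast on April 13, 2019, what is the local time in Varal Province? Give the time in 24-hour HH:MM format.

21:15

1 September 2018 is a Saturday, so the first Sunday is September 2 and the second is September 9.
1 March 2019 is a Friday, so Sundays fall on 3, 10, 17, 24, 31; the last is March 31.
April 13, 2019 is outside the daylight-saving period (9 September 2018 – 31 March 2019), so Ishax Coast is on standard time, UTC+06:00.
16:30 Ishax Coast − 6h = 10:30 UTC.
1 October 2018 is a Monday, so Saturdays fall on 6, 13, 20, 27; the last is October 27.
1 April 2019 is a Monday, so the first Sunday is April 7 and the second is April 14.
At the standard offset (UTC+09:45), 10:30 UTC + 9h45m = 20:15 Varal Province standard time.
The standard-time date in Varal Province, April 13, 2019, falls between 27 October 2018 and 14 April 2019, so daylight saving is in effect and Varal Province is at UTC+10:45.
10:30 UTC + 10h45m = 21:15 Varal Province.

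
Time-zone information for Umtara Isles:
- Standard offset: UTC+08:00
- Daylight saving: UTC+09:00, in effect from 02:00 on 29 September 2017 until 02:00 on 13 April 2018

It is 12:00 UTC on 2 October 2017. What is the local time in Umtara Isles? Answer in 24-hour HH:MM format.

At the standard offset (UTC+08:00), 12:00 UTC + 8h = 20:00 Umtara Isles standard time.
Daylight saving runs 29 September 2017 – 13 April 2018; the standard-time date in Umtara Isles, 2 October 2017, is inside that window, so Umtara Isles is at UTC+09:00.
12:00 UTC + 9h = 21:00 local.

21:00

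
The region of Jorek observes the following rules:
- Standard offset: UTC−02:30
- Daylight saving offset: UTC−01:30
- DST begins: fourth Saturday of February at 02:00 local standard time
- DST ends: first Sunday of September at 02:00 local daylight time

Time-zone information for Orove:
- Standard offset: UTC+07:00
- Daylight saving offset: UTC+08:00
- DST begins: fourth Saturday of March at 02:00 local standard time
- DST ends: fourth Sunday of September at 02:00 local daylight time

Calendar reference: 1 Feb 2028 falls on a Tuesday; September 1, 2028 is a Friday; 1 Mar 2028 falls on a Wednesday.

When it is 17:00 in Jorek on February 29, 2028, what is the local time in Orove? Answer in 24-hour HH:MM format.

1 February 2028 is a Tuesday, so the first Saturday is February 5 and the fourth is February 26.
1 September 2028 is a Friday, so the first Sunday is September 3.
February 29, 2028 lies within the daylight-saving period (26 February – 3 September), so Jorek is on daylight time, UTC−01:30.
17:00 Jorek + 1h30m = 18:30 UTC.
1 March 2028 is a Wednesday, so the first Saturday is March 4 and the fourth is March 25.
1 September 2028 is a Friday, so the first Sunday is September 3 and the fourth is September 24.
At the standard offset (UTC+07:00), 18:30 UTC + 7h = 01:30 Orove standard time (rolling into the next day, 1 March 2028).
The standard-time date in Orove, March 1, 2028, is outside the daylight-saving period (25 March – 24 September), so Orove is on standard time, UTC+07:00.
18:30 UTC + 7h = 01:30 Orove (rolling into the next day, 1 March 2028).

01:30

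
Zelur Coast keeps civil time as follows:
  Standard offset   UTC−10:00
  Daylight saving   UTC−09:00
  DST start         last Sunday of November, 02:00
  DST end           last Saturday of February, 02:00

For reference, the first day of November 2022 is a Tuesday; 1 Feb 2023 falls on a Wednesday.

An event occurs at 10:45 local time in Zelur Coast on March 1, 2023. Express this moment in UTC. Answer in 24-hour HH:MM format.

20:45

1 November 2022 is a Tuesday, so Sundays fall on 6, 13, 20, 27; the last is November 27.
1 February 2023 is a Wednesday, so Saturdays fall on 4, 11, 18, 25; the last is February 25.
Daylight saving runs 27 November 2022 – 25 February 2023; March 1, 2023 is outside that window, so Zelur Coast is on standard time at UTC−10:00.
10:45 local + 10h = 20:45 UTC.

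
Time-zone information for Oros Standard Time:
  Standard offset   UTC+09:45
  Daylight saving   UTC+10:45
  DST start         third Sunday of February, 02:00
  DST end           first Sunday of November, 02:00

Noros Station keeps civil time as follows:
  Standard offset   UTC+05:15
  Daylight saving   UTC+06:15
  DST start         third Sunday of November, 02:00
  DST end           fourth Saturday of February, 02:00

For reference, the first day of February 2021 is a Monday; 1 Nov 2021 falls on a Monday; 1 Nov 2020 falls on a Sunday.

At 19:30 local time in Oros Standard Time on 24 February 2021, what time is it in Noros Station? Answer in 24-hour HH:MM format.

15:00

1 February 2021 is a Monday, so the first Sunday is February 7 and the third is February 21.
1 November 2021 is a Monday, so the first Sunday is November 7.
Daylight saving runs 21 February – 7 November; 24 February 2021 is inside that window, so Oros Standard Time is at UTC+10:45.
19:30 Oros Standard Time − 10h45m = 08:45 UTC.
1 November 2020 is a Sunday, so the first Sunday is November 1 and the third is November 15.
1 February 2021 is a Monday, so the first Saturday is February 6 and the fourth is February 27.
At the standard offset (UTC+05:15), 08:45 UTC + 5h15m = 14:00 Noros Station standard time.
Daylight saving runs 15 November 2020 – 27 February 2021; the standard-time date in Noros Station, 24 February 2021, is inside that window, so Noros Station is at UTC+06:15.
08:45 UTC + 6h15m = 15:00 Noros Station.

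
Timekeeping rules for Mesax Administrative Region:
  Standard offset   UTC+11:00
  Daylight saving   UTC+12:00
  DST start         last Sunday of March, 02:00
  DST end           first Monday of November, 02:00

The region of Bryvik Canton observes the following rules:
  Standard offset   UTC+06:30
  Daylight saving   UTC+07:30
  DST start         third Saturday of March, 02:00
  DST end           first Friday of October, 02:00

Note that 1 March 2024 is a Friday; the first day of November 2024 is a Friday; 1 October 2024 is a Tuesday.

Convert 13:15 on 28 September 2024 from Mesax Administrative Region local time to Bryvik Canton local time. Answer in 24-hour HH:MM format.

08:45

1 March 2024 is a Friday, so Sundays fall on 3, 10, 17, 24, 31; the last is March 31.
1 November 2024 is a Friday, so the first Monday is November 4.
28 September 2024 falls between 31 March and 4 November, so daylight saving is in effect and Mesax Administrative Region is at UTC+12:00.
13:15 Mesax Administrative Region − 12h = 01:15 UTC.
1 March 2024 is a Friday, so the first Saturday is March 2 and the third is March 16.
1 October 2024 is a Tuesday, so the first Friday is October 4.
At the standard offset (UTC+06:30), 01:15 UTC + 6h30m = 07:45 Bryvik Canton standard time.
The standard-time date in Bryvik Canton, 28 September 2024, lies within the daylight-saving period (16 March – 4 October), so Bryvik Canton is on daylight time, UTC+07:30.
01:15 UTC + 7h30m = 08:45 Bryvik Canton.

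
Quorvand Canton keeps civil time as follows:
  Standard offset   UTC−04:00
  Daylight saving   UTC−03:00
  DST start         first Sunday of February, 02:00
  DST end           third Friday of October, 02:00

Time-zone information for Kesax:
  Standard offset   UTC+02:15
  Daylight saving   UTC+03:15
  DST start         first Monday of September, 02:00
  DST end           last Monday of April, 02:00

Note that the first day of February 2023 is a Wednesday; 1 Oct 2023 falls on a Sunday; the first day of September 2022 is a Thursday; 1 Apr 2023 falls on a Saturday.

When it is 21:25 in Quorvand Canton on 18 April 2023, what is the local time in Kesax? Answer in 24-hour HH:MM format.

1 February 2023 is a Wednesday, so the first Sunday is February 5.
1 October 2023 is a Sunday, so the first Friday is October 6 and the third is October 20.
18 April 2023 lies within the daylight-saving period (5 February – 20 October), so Quorvand Canton is on daylight time, UTC−03:00.
21:25 Quorvand Canton + 3h = 00:25 UTC (rolling into the next day, 19 April 2023).
1 September 2022 is a Thursday, so the first Monday is September 5.
1 April 2023 is a Saturday, so Mondays fall on 3, 10, 17, 24; the last is April 24.
At the standard offset (UTC+02:15), 00:25 UTC + 2h15m = 02:40 Kesax standard time.
Daylight saving runs 5 September 2022 – 24 April 2023; the standard-time date in Kesax, 19 April 2023, is inside that window, so Kesax is at UTC+03:15.
00:25 UTC + 3h15m = 03:40 Kesax.

03:40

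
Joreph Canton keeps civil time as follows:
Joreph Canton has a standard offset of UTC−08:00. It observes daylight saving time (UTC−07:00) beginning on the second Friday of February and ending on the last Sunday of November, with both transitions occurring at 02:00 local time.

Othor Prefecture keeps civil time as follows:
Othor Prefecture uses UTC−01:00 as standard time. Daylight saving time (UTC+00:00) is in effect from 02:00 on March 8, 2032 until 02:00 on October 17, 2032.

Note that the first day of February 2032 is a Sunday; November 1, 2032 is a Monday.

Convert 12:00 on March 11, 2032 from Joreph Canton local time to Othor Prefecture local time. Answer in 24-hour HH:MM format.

19:00

1 February 2032 is a Sunday, so the first Friday is February 6 and the second is February 13.
1 November 2032 is a Monday, so Sundays fall on 7, 14, 21, 28; the last is November 28.
March 11, 2032 falls between 13 February and 28 November, so daylight saving is in effect and Joreph Canton is at UTC−07:00.
12:00 Joreph Canton + 7h = 19:00 UTC.
At the standard offset (UTC−01:00), 19:00 UTC − 1h = 18:00 Othor Prefecture standard time.
The standard-time date in Othor Prefecture, March 11, 2032, falls between 8 March and 17 October, so daylight saving is in effect and Othor Prefecture is at UTC+00:00.
19:00 UTC + 0h = 19:00 Othor Prefecture.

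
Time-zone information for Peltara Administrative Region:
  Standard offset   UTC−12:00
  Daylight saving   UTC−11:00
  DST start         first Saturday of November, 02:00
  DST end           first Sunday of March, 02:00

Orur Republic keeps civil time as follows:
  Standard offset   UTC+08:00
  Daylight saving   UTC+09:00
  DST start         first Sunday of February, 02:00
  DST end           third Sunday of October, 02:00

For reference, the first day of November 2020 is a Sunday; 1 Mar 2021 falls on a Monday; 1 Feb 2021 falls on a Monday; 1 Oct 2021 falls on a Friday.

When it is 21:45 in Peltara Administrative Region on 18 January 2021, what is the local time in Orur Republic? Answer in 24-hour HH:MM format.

16:45

1 November 2020 is a Sunday, so the first Saturday is November 7.
1 March 2021 is a Monday, so the first Sunday is March 7.
Daylight saving runs 7 November 2020 – 7 March 2021; 18 January 2021 is inside that window, so Peltara Administrative Region is at UTC−11:00.
21:45 Peltara Administrative Region + 11h = 08:45 UTC (rolling into the next day, 19 January 2021).
1 February 2021 is a Monday, so the first Sunday is February 7.
1 October 2021 is a Friday, so the first Sunday is October 3 and the third is October 17.
At the standard offset (UTC+08:00), 08:45 UTC + 8h = 16:45 Orur Republic standard time.
The standard-time date in Orur Republic, 19 January 2021, is outside the daylight-saving period (7 February – 17 October), so Orur Republic is on standard time, UTC+08:00.
08:45 UTC + 8h = 16:45 Orur Republic.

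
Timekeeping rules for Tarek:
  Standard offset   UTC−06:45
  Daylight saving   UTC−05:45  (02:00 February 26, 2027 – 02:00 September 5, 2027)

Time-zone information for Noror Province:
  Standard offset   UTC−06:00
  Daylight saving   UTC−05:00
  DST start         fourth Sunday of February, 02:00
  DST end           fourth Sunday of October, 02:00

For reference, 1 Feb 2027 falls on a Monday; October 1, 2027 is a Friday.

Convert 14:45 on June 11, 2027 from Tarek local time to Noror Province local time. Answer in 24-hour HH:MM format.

15:30

June 11, 2027 lies within the daylight-saving period (26 February – 5 September), so Tarek is on daylight time, UTC−05:45.
14:45 Tarek + 5h45m = 20:30 UTC.
1 February 2027 is a Monday, so the first Sunday is February 7 and the fourth is February 28.
1 October 2027 is a Friday, so the first Sunday is October 3 and the fourth is October 24.
At the standard offset (UTC−06:00), 20:30 UTC − 6h = 14:30 Noror Province standard time.
Daylight saving runs 28 February – 24 October; the standard-time date in Noror Province, June 11, 2027, is inside that window, so Noror Province is at UTC−05:00.
20:30 UTC − 5h = 15:30 Noror Province.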